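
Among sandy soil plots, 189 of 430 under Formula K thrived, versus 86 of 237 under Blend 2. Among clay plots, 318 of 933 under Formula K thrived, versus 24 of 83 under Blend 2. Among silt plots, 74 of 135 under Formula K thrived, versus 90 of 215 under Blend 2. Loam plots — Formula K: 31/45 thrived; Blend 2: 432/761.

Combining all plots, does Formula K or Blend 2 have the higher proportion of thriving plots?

Blend 2

Sandy soil: Formula K 189/430 = 44.0%, Blend 2 86/237 = 36.3% → Formula K
Clay: Formula K 318/933 = 34.1%, Blend 2 24/83 = 28.9% → Formula K
Silt: Formula K 74/135 = 54.8%, Blend 2 90/215 = 41.9% → Formula K
Loam: Formula K 31/45 = 68.9%, Blend 2 432/761 = 56.8% → Formula K
Overall: Formula K 612/1543 = 39.7%, Blend 2 632/1296 = 48.8% → Blend 2
(Formula K wins every soil group but Blend 2 wins overall — Formula K's plots skew toward the low-rate clay group.)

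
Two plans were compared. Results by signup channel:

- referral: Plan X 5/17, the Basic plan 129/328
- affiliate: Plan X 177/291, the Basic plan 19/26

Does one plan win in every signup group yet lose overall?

Yes

Referral: Plan X 5/17 = 29.4%, the Basic plan 129/328 = 39.3% → the Basic plan
Affiliate: Plan X 177/291 = 60.8%, the Basic plan 19/26 = 73.1% → the Basic plan
Overall: Plan X 182/308 = 59.1%, the Basic plan 148/354 = 41.8% → Plan X
The Basic plan wins each signup group but Plan X wins overall — the comparison reverses. The Basic plan's customers skew toward referral, which has a lower base rate.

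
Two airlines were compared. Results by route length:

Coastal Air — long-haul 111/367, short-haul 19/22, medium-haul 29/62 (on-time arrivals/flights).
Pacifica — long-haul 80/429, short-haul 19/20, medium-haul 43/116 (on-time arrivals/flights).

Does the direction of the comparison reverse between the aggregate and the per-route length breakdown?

Long-haul: Coastal Air 111/367 = 30.2%, Pacifica 80/429 = 18.6% → Coastal Air
Short-haul: Coastal Air 19/22 = 86.4%, Pacifica 19/20 = 95.0% → Pacifica
Medium-haul: Coastal Air 29/62 = 46.8%, Pacifica 43/116 = 37.1% → Coastal Air
Overall: Coastal Air 159/451 = 35.3%, Pacifica 142/565 = 25.1% → Coastal Air
Neither sweeps: Coastal Air wins 2 of 3 groups, Pacifica wins 1. Coastal Air wins overall but not every group — no Simpson reversal.

No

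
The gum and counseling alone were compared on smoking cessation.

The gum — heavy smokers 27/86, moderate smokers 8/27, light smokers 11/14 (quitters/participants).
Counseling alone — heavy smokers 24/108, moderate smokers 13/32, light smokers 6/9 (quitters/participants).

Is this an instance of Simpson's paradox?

Heavy smokers: the gum 27/86 = 31.4%, counseling alone 24/108 = 22.2% → the gum
Moderate smokers: the gum 8/27 = 29.6%, counseling alone 13/32 = 40.6% → counseling alone
Light smokers: the gum 11/14 = 78.6%, counseling alone 6/9 = 66.7% → the gum
Overall: the gum 46/127 = 36.2%, counseling alone 43/149 = 28.9% → the gum
Neither sweeps: the gum wins 2 of 3 groups, counseling alone wins 1. The gum wins overall but not every group — no Simpson reversal.

No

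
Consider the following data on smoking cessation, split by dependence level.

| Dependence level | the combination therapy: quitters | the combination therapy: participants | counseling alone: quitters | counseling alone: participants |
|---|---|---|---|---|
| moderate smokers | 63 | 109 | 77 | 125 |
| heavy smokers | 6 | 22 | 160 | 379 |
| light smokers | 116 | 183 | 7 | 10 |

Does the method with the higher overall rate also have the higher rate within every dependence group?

No

Moderate smokers: the combination therapy 63/109 = 57.8%, counseling alone 77/125 = 61.6% → counseling alone
Heavy smokers: the combination therapy 6/22 = 27.3%, counseling alone 160/379 = 42.2% → counseling alone
Light smokers: the combination therapy 116/183 = 63.4%, counseling alone 7/10 = 70.0% → counseling alone
Overall: the combination therapy 185/314 = 58.9%, counseling alone 244/514 = 47.5% → the combination therapy
Counseling alone wins each dependence group but the combination therapy wins overall — the comparison reverses. Counseling alone's participants skew toward heavy smokers, which has a lower base rate.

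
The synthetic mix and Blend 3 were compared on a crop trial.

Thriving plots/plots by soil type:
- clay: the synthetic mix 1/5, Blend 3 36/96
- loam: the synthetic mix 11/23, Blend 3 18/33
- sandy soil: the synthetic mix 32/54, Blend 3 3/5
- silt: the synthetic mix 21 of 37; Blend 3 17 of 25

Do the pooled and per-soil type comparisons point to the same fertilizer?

Clay: the synthetic mix 1/5 = 20.0%, Blend 3 36/96 = 37.5% → Blend 3
Loam: the synthetic mix 11/23 = 47.8%, Blend 3 18/33 = 54.5% → Blend 3
Sandy soil: the synthetic mix 32/54 = 59.3%, Blend 3 3/5 = 60.0% → Blend 3
Silt: the synthetic mix 21/37 = 56.8%, Blend 3 17/25 = 68.0% → Blend 3
Overall: the synthetic mix 65/119 = 54.6%, Blend 3 74/159 = 46.5% → the synthetic mix
Blend 3 wins each soil group but the synthetic mix wins overall — the comparison reverses. Blend 3's plots skew toward clay, which has a lower base rate.

No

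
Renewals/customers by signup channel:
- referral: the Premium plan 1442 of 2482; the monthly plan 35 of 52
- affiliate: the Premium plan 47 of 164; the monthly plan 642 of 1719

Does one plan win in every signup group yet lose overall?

Yes

Referral: the Premium plan 1442/2482 = 58.1%, the monthly plan 35/52 = 67.3% → the monthly plan
Affiliate: the Premium plan 47/164 = 28.7%, the monthly plan 642/1719 = 37.3% → the monthly plan
Overall: the Premium plan 1489/2646 = 56.3%, the monthly plan 677/1771 = 38.2% → the Premium plan
The monthly plan wins each signup group but the Premium plan wins overall — the comparison reverses. The monthly plan's customers skew toward affiliate, which has a lower base rate.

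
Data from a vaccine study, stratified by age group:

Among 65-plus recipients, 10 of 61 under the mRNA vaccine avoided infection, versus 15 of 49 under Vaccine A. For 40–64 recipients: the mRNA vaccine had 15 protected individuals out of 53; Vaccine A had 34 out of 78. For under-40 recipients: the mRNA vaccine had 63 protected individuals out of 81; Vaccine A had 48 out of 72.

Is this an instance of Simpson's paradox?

No

65-plus: the mRNA vaccine 10/61 = 16.4%, Vaccine A 15/49 = 30.6% → Vaccine A
40–64: the mRNA vaccine 15/53 = 28.3%, Vaccine A 34/78 = 43.6% → Vaccine A
Under-40: the mRNA vaccine 63/81 = 77.8%, Vaccine A 48/72 = 66.7% → the mRNA vaccine
Overall: the mRNA vaccine 88/195 = 45.1%, Vaccine A 97/199 = 48.7% → Vaccine A
Neither sweeps: the mRNA vaccine wins 1 of 3 groups, Vaccine A wins 2. Vaccine A wins overall but not every group — no Simpson reversal.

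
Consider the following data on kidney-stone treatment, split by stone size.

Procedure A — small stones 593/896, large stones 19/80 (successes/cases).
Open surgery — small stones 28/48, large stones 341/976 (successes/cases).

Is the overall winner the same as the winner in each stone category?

No

Small stones: Procedure A 593/896 = 66.2%, open surgery 28/48 = 58.3% → Procedure A
Large stones: Procedure A 19/80 = 23.8%, open surgery 341/976 = 34.9% → open surgery
Overall: Procedure A 612/976 = 62.7%, open surgery 369/1024 = 36.0% → Procedure A
Neither sweeps: Procedure A wins 1 of 2 groups, open surgery wins 1. Procedure A wins overall but not every group — no Simpson reversal.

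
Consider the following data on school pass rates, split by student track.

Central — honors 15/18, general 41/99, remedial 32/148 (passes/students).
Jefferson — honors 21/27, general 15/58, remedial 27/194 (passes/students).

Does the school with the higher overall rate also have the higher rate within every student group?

Honors: Central 15/18 = 83.3%, Jefferson 21/27 = 77.8% → Central
General: Central 41/99 = 41.4%, Jefferson 15/58 = 25.9% → Central
Remedial: Central 32/148 = 21.6%, Jefferson 27/194 = 13.9% → Central
Overall: Central 88/265 = 33.2%, Jefferson 63/279 = 22.6% → Central
Central wins overall and in every student group — no reversal.

Yes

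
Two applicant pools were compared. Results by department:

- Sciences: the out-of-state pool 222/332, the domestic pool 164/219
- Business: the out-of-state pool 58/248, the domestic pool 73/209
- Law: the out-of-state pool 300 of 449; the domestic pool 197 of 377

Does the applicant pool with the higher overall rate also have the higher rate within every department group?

No

Sciences: the out-of-state pool 222/332 = 66.9%, the domestic pool 164/219 = 74.9% → the domestic pool
Business: the out-of-state pool 58/248 = 23.4%, the domestic pool 73/209 = 34.9% → the domestic pool
Law: the out-of-state pool 300/449 = 66.8%, the domestic pool 197/377 = 52.3% → the out-of-state pool
Overall: the out-of-state pool 580/1029 = 56.4%, the domestic pool 434/805 = 53.9% → the out-of-state pool
Neither sweeps: the out-of-state pool wins 1 of 3 groups, the domestic pool wins 2. The out-of-state pool wins overall but not every group — no Simpson reversal.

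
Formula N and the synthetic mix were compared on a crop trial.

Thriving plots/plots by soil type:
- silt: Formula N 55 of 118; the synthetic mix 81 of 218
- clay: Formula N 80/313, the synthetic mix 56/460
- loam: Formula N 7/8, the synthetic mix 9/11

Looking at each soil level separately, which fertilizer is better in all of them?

Formula N

Silt: Formula N 55/118 = 46.6%, the synthetic mix 81/218 = 37.2% → Formula N
Clay: Formula N 80/313 = 25.6%, the synthetic mix 56/460 = 12.2% → Formula N
Loam: Formula N 7/8 = 87.5%, the synthetic mix 9/11 = 81.8% → Formula N
Formula N has the higher rate in all 3 groups.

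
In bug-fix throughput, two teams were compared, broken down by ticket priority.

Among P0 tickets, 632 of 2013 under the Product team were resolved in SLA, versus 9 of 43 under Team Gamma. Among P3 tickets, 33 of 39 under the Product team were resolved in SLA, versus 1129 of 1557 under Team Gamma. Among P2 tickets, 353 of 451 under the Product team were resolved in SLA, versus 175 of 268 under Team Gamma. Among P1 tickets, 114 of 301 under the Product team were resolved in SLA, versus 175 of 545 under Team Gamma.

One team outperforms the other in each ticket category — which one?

the Product team

P0: the Product team 632/2013 = 31.4%, Team Gamma 9/43 = 20.9% → the Product team
P3: the Product team 33/39 = 84.6%, Team Gamma 1129/1557 = 72.5% → the Product team
P2: the Product team 353/451 = 78.3%, Team Gamma 175/268 = 65.3% → the Product team
P1: the Product team 114/301 = 37.9%, Team Gamma 175/545 = 32.1% → the Product team
The Product team has the higher rate in all 4 groups.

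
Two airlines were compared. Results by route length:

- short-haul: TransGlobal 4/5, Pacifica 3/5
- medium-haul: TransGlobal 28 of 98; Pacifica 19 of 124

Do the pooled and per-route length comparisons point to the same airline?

Short-haul: TransGlobal 4/5 = 80.0%, Pacifica 3/5 = 60.0% → TransGlobal
Medium-haul: TransGlobal 28/98 = 28.6%, Pacifica 19/124 = 15.3% → TransGlobal
Overall: TransGlobal 32/103 = 31.1%, Pacifica 22/129 = 17.1% → TransGlobal
TransGlobal wins overall and in every route group — no reversal.

Yes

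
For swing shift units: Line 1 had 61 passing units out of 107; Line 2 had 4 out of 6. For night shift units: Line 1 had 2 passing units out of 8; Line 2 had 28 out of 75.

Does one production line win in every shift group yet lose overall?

Swing shift: Line 1 61/107 = 57.0%, Line 2 4/6 = 66.7% → Line 2
Night shift: Line 1 2/8 = 25.0%, Line 2 28/75 = 37.3% → Line 2
Overall: Line 1 63/115 = 54.8%, Line 2 32/81 = 39.5% → Line 1
Line 2 wins each shift group but Line 1 wins overall — the comparison reverses. Line 2's units skew toward night shift, which has a lower base rate.

Yes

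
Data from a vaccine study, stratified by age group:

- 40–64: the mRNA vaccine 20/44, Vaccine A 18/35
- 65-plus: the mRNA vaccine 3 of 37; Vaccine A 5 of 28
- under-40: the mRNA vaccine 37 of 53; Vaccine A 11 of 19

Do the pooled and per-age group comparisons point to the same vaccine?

40–64: the mRNA vaccine 20/44 = 45.5%, Vaccine A 18/35 = 51.4% → Vaccine A
65-plus: the mRNA vaccine 3/37 = 8.1%, Vaccine A 5/28 = 17.9% → Vaccine A
Under-40: the mRNA vaccine 37/53 = 69.8%, Vaccine A 11/19 = 57.9% → the mRNA vaccine
Overall: the mRNA vaccine 60/134 = 44.8%, Vaccine A 34/82 = 41.5% → the mRNA vaccine
Neither sweeps: the mRNA vaccine wins 1 of 3 groups, Vaccine A wins 2. The mRNA vaccine wins overall but not every group — no Simpson reversal.

No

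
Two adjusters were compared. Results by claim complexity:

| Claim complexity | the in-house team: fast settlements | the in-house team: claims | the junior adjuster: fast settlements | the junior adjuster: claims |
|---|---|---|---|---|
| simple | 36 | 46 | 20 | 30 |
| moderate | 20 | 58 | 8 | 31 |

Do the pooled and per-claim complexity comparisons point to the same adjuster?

Yes

Simple: the in-house team 36/46 = 78.3%, the junior adjuster 20/30 = 66.7% → the in-house team
Moderate: the in-house team 20/58 = 34.5%, the junior adjuster 8/31 = 25.8% → the in-house team
Overall: the in-house team 56/104 = 53.8%, the junior adjuster 28/61 = 45.9% → the in-house team
The in-house team wins overall and in every claim group — no reversal.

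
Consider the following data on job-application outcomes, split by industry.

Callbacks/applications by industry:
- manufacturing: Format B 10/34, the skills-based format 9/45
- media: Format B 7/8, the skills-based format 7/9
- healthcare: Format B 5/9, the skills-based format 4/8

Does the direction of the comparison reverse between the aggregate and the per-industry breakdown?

No

Manufacturing: Format B 10/34 = 29.4%, the skills-based format 9/45 = 20.0% → Format B
Media: Format B 7/8 = 87.5%, the skills-based format 7/9 = 77.8% → Format B
Healthcare: Format B 5/9 = 55.6%, the skills-based format 4/8 = 50.0% → Format B
Overall: Format B 22/51 = 43.1%, the skills-based format 20/62 = 32.3% → Format B
Format B wins overall and in every industry group — no reversal.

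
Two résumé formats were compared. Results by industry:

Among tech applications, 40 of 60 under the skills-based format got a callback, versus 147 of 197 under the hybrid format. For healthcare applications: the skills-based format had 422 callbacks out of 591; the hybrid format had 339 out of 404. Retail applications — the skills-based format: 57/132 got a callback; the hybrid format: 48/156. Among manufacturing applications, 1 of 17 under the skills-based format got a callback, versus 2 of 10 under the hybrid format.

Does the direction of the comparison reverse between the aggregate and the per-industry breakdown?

Tech: the skills-based format 40/60 = 66.7%, the hybrid format 147/197 = 74.6% → the hybrid format
Healthcare: the skills-based format 422/591 = 71.4%, the hybrid format 339/404 = 83.9% → the hybrid format
Retail: the skills-based format 57/132 = 43.2%, the hybrid format 48/156 = 30.8% → the skills-based format
Manufacturing: the skills-based format 1/17 = 5.9%, the hybrid format 2/10 = 20.0% → the hybrid format
Overall: the skills-based format 520/800 = 65.0%, the hybrid format 536/767 = 69.9% → the hybrid format
Neither sweeps: the skills-based format wins 1 of 4 groups, the hybrid format wins 3. The hybrid format wins overall but not every group — no Simpson reversal.

No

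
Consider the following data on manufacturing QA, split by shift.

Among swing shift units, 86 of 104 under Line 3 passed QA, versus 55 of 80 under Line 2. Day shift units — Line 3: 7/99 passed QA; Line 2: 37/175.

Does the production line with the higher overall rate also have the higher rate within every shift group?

No

Swing shift: Line 3 86/104 = 82.7%, Line 2 55/80 = 68.8% → Line 3
Day shift: Line 3 7/99 = 7.1%, Line 2 37/175 = 21.1% → Line 2
Overall: Line 3 93/203 = 45.8%, Line 2 92/255 = 36.1% → Line 3
Neither sweeps: Line 3 wins 1 of 2 groups, Line 2 wins 1. Line 3 wins overall but not every group — no Simpson reversal.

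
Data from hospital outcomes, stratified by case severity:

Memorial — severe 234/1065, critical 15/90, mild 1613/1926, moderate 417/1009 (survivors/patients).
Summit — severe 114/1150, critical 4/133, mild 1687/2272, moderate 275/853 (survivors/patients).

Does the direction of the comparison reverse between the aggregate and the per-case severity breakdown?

No

Severe: Memorial 234/1065 = 22.0%, Summit 114/1150 = 9.9% → Memorial
Critical: Memorial 15/90 = 16.7%, Summit 4/133 = 3.0% → Memorial
Mild: Memorial 1613/1926 = 83.7%, Summit 1687/2272 = 74.3% → Memorial
Moderate: Memorial 417/1009 = 41.3%, Summit 275/853 = 32.2% → Memorial
Overall: Memorial 2279/4090 = 55.7%, Summit 2080/4408 = 47.2% → Memorial
Memorial wins overall and in every case group — no reversal.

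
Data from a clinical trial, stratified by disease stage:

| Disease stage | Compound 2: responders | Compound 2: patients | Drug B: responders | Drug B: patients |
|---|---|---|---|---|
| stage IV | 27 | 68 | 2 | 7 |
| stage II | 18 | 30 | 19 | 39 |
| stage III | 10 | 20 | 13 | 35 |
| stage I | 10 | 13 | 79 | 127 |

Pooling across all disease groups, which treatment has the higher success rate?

Drug B

Stage IV: Compound 2 27/68 = 39.7%, Drug B 2/7 = 28.6% → Compound 2
Stage II: Compound 2 18/30 = 60.0%, Drug B 19/39 = 48.7% → Compound 2
Stage III: Compound 2 10/20 = 50.0%, Drug B 13/35 = 37.1% → Compound 2
Stage I: Compound 2 10/13 = 76.9%, Drug B 79/127 = 62.2% → Compound 2
Overall: Compound 2 65/131 = 49.6%, Drug B 113/208 = 54.3% → Drug B
(Compound 2 wins every disease group but Drug B wins overall — Compound 2's patients skew toward the low-rate stage IV group.)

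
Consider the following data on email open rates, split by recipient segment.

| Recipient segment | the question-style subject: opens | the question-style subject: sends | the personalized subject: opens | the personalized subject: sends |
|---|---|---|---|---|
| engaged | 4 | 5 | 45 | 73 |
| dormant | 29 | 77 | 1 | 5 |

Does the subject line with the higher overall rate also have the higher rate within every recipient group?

Engaged: the question-style subject 4/5 = 80.0%, the personalized subject 45/73 = 61.6% → the question-style subject
Dormant: the question-style subject 29/77 = 37.7%, the personalized subject 1/5 = 20.0% → the question-style subject
Overall: the question-style subject 33/82 = 40.2%, the personalized subject 46/78 = 59.0% → the personalized subject
The question-style subject wins each recipient group but the personalized subject wins overall — the comparison reverses. The question-style subject's sends skew toward dormant, which has a lower base rate.

No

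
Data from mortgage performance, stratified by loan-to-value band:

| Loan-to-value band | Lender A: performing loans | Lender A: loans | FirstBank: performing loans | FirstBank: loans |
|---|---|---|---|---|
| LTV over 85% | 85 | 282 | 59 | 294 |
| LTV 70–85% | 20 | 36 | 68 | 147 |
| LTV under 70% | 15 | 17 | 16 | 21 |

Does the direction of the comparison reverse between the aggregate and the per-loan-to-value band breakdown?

No

LTV over 85%: Lender A 85/282 = 30.1%, FirstBank 59/294 = 20.1% → Lender A
LTV 70–85%: Lender A 20/36 = 55.6%, FirstBank 68/147 = 46.3% → Lender A
LTV under 70%: Lender A 15/17 = 88.2%, FirstBank 16/21 = 76.2% → Lender A
Overall: Lender A 120/335 = 35.8%, FirstBank 143/462 = 31.0% → Lender A
Lender A wins overall and in every loan-to-value group — no reversal.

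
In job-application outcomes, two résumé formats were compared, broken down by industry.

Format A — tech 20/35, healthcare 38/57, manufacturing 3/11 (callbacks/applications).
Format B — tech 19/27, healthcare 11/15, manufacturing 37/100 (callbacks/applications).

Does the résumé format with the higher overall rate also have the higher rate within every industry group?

Tech: Format A 20/35 = 57.1%, Format B 19/27 = 70.4% → Format B
Healthcare: Format A 38/57 = 66.7%, Format B 11/15 = 73.3% → Format B
Manufacturing: Format A 3/11 = 27.3%, Format B 37/100 = 37.0% → Format B
Overall: Format A 61/103 = 59.2%, Format B 67/142 = 47.2% → Format A
Format B wins each industry group but Format A wins overall — the comparison reverses. Format B's applications skew toward manufacturing, which has a lower base rate.

No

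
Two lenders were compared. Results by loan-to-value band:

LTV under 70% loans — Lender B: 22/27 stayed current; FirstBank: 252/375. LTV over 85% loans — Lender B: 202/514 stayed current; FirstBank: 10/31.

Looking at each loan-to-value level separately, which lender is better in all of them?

LTV under 70%: Lender B 22/27 = 81.5%, FirstBank 252/375 = 67.2% → Lender B
LTV over 85%: Lender B 202/514 = 39.3%, FirstBank 10/31 = 32.3% → Lender B
Lender B has the higher rate in both groups.

Lender B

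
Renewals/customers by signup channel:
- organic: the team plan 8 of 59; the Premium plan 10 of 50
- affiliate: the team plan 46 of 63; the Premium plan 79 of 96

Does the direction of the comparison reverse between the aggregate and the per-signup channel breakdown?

Organic: the team plan 8/59 = 13.6%, the Premium plan 10/50 = 20.0% → the Premium plan
Affiliate: the team plan 46/63 = 73.0%, the Premium plan 79/96 = 82.3% → the Premium plan
Overall: the team plan 54/122 = 44.3%, the Premium plan 89/146 = 61.0% → the Premium plan
The Premium plan wins overall and in every signup group — no reversal.

No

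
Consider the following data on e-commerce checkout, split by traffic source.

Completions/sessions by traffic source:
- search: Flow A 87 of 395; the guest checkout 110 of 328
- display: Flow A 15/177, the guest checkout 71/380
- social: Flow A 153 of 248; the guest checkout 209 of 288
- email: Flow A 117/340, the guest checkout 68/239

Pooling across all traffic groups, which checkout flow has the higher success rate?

the guest checkout

Search: Flow A 87/395 = 22.0%, the guest checkout 110/328 = 33.5% → the guest checkout
Display: Flow A 15/177 = 8.5%, the guest checkout 71/380 = 18.7% → the guest checkout
Social: Flow A 153/248 = 61.7%, the guest checkout 209/288 = 72.6% → the guest checkout
Email: Flow A 117/340 = 34.4%, the guest checkout 68/239 = 28.5% → Flow A
Overall: Flow A 372/1160 = 32.1%, the guest checkout 458/1235 = 37.1% → the guest checkout
(Neither sweeps every traffic group, but the guest checkout has the higher pooled rate.)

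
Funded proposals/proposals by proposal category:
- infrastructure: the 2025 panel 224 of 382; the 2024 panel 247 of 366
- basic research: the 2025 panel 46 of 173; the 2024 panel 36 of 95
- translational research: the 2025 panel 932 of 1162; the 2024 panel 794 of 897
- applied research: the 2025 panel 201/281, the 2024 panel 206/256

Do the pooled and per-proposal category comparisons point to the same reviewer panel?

Yes

Infrastructure: the 2025 panel 224/382 = 58.6%, the 2024 panel 247/366 = 67.5% → the 2024 panel
Basic research: the 2025 panel 46/173 = 26.6%, the 2024 panel 36/95 = 37.9% → the 2024 panel
Translational research: the 2025 panel 932/1162 = 80.2%, the 2024 panel 794/897 = 88.5% → the 2024 panel
Applied research: the 2025 panel 201/281 = 71.5%, the 2024 panel 206/256 = 80.5% → the 2024 panel
Overall: the 2025 panel 1403/1998 = 70.2%, the 2024 panel 1283/1614 = 79.5% → the 2024 panel
The 2024 panel wins overall and in every proposal group — no reversal.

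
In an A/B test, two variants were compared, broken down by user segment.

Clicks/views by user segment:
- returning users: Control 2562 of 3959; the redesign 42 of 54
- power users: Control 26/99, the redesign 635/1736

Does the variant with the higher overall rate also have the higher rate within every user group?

Returning users: Control 2562/3959 = 64.7%, the redesign 42/54 = 77.8% → the redesign
Power users: Control 26/99 = 26.3%, the redesign 635/1736 = 36.6% → the redesign
Overall: Control 2588/4058 = 63.8%, the redesign 677/1790 = 37.8% → Control
The redesign wins each user group but Control wins overall — the comparison reverses. The redesign's views skew toward power users, which has a lower base rate.

No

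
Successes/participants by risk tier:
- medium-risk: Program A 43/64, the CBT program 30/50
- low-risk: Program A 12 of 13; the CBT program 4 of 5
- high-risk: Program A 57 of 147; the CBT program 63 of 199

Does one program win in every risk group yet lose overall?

No

Medium-risk: Program A 43/64 = 67.2%, the CBT program 30/50 = 60.0% → Program A
Low-risk: Program A 12/13 = 92.3%, the CBT program 4/5 = 80.0% → Program A
High-risk: Program A 57/147 = 38.8%, the CBT program 63/199 = 31.7% → Program A
Overall: Program A 112/224 = 50.0%, the CBT program 97/254 = 38.2% → Program A
Program A wins overall and in every risk group — no reversal.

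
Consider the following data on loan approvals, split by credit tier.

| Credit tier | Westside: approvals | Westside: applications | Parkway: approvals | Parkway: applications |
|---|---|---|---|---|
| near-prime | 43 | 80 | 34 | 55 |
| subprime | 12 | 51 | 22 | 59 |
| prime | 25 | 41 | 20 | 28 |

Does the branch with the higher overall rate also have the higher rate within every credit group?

Near-prime: Westside 43/80 = 53.8%, Parkway 34/55 = 61.8% → Parkway
Subprime: Westside 12/51 = 23.5%, Parkway 22/59 = 37.3% → Parkway
Prime: Westside 25/41 = 61.0%, Parkway 20/28 = 71.4% → Parkway
Overall: Westside 80/172 = 46.5%, Parkway 76/142 = 53.5% → Parkway
Parkway wins overall and in every credit group — no reversal.

Yes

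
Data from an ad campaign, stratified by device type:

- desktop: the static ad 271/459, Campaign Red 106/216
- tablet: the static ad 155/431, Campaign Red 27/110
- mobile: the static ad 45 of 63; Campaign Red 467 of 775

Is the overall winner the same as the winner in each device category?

Desktop: the static ad 271/459 = 59.0%, Campaign Red 106/216 = 49.1% → the static ad
Tablet: the static ad 155/431 = 36.0%, Campaign Red 27/110 = 24.5% → the static ad
Mobile: the static ad 45/63 = 71.4%, Campaign Red 467/775 = 60.3% → the static ad
Overall: the static ad 471/953 = 49.4%, Campaign Red 600/1101 = 54.5% → Campaign Red
The static ad wins each device group but Campaign Red wins overall — the comparison reverses. The static ad's impressions skew toward tablet, which has a lower base rate.

No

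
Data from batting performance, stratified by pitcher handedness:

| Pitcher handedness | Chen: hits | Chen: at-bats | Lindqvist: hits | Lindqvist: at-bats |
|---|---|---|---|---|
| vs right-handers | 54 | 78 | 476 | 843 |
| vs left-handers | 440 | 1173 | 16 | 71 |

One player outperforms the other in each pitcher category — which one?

Chen

Vs right-handers: Chen 54/78 = 69.2%, Lindqvist 476/843 = 56.5% → Chen
Vs left-handers: Chen 440/1173 = 37.5%, Lindqvist 16/71 = 22.5% → Chen
Chen has the higher rate in both groups.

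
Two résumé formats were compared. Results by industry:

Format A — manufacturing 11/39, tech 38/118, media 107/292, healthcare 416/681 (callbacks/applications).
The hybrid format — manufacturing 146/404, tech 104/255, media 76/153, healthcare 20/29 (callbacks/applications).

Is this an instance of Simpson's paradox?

Manufacturing: Format A 11/39 = 28.2%, the hybrid format 146/404 = 36.1% → the hybrid format
Tech: Format A 38/118 = 32.2%, the hybrid format 104/255 = 40.8% → the hybrid format
Media: Format A 107/292 = 36.6%, the hybrid format 76/153 = 49.7% → the hybrid format
Healthcare: Format A 416/681 = 61.1%, the hybrid format 20/29 = 69.0% → the hybrid format
Overall: Format A 572/1130 = 50.6%, the hybrid format 346/841 = 41.1% → Format A
The hybrid format wins each industry group but Format A wins overall — the comparison reverses. The hybrid format's applications skew toward manufacturing, which has a lower base rate.

Yes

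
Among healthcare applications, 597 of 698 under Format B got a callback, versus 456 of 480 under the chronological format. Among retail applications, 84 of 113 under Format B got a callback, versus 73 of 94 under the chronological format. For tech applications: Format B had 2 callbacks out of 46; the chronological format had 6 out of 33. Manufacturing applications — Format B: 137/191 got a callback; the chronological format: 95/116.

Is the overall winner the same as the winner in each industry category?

Yes

Healthcare: Format B 597/698 = 85.5%, the chronological format 456/480 = 95.0% → the chronological format
Retail: Format B 84/113 = 74.3%, the chronological format 73/94 = 77.7% → the chronological format
Tech: Format B 2/46 = 4.3%, the chronological format 6/33 = 18.2% → the chronological format
Manufacturing: Format B 137/191 = 71.7%, the chronological format 95/116 = 81.9% → the chronological format
Overall: Format B 820/1048 = 78.2%, the chronological format 630/723 = 87.1% → the chronological format
The chronological format wins overall and in every industry group — no reversal.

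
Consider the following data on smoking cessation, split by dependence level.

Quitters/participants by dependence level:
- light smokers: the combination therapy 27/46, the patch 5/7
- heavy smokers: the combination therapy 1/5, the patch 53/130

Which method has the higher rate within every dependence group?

Light smokers: the combination therapy 27/46 = 58.7%, the patch 5/7 = 71.4% → the patch
Heavy smokers: the combination therapy 1/5 = 20.0%, the patch 53/130 = 40.8% → the patch
The patch has the higher rate in both groups.

the patch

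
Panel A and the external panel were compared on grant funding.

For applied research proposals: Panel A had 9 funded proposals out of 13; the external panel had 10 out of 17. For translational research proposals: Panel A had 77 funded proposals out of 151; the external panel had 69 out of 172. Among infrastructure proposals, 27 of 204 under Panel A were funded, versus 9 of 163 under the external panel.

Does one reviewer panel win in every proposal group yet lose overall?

Applied research: Panel A 9/13 = 69.2%, the external panel 10/17 = 58.8% → Panel A
Translational research: Panel A 77/151 = 51.0%, the external panel 69/172 = 40.1% → Panel A
Infrastructure: Panel A 27/204 = 13.2%, the external panel 9/163 = 5.5% → Panel A
Overall: Panel A 113/368 = 30.7%, the external panel 88/352 = 25.0% → Panel A
Panel A wins overall and in every proposal group — no reversal.

No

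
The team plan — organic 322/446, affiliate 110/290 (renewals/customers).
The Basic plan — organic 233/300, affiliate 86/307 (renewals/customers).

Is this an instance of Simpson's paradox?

No

Organic: the team plan 322/446 = 72.2%, the Basic plan 233/300 = 77.7% → the Basic plan
Affiliate: the team plan 110/290 = 37.9%, the Basic plan 86/307 = 28.0% → the team plan
Overall: the team plan 432/736 = 58.7%, the Basic plan 319/607 = 52.6% → the team plan
Neither sweeps: the team plan wins 1 of 2 groups, the Basic plan wins 1. The team plan wins overall but not every group — no Simpson reversal.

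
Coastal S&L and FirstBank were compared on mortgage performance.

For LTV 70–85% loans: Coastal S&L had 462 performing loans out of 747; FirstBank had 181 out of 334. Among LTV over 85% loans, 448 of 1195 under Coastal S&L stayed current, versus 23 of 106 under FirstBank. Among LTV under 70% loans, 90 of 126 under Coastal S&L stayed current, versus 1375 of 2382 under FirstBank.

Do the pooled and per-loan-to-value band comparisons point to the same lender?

LTV 70–85%: Coastal S&L 462/747 = 61.8%, FirstBank 181/334 = 54.2% → Coastal S&L
LTV over 85%: Coastal S&L 448/1195 = 37.5%, FirstBank 23/106 = 21.7% → Coastal S&L
LTV under 70%: Coastal S&L 90/126 = 71.4%, FirstBank 1375/2382 = 57.7% → Coastal S&L
Overall: Coastal S&L 1000/2068 = 48.4%, FirstBank 1579/2822 = 56.0% → FirstBank
Coastal S&L wins each loan-to-value group but FirstBank wins overall — the comparison reverses. Coastal S&L's loans skew toward LTV over 85%, which has a lower base rate.

No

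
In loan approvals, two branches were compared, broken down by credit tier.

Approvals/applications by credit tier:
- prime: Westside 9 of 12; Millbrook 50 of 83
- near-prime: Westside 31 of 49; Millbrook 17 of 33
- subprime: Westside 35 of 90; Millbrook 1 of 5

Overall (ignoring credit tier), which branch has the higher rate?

Prime: Westside 9/12 = 75.0%, Millbrook 50/83 = 60.2% → Westside
Near-prime: Westside 31/49 = 63.3%, Millbrook 17/33 = 51.5% → Westside
Subprime: Westside 35/90 = 38.9%, Millbrook 1/5 = 20.0% → Westside
Overall: Westside 75/151 = 49.7%, Millbrook 68/121 = 56.2% → Millbrook
(Westside wins every credit group but Millbrook wins overall — Westside's applications skew toward the low-rate subprime group.)

Millbrook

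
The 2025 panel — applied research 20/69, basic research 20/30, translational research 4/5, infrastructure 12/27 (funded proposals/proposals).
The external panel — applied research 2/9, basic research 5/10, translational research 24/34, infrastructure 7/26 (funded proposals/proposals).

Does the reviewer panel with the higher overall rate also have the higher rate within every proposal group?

No

Applied research: the 2025 panel 20/69 = 29.0%, the external panel 2/9 = 22.2% → the 2025 panel
Basic research: the 2025 panel 20/30 = 66.7%, the external panel 5/10 = 50.0% → the 2025 panel
Translational research: the 2025 panel 4/5 = 80.0%, the external panel 24/34 = 70.6% → the 2025 panel
Infrastructure: the 2025 panel 12/27 = 44.4%, the external panel 7/26 = 26.9% → the 2025 panel
Overall: the 2025 panel 56/131 = 42.7%, the external panel 38/79 = 48.1% → the external panel
The 2025 panel wins each proposal group but the external panel wins overall — the comparison reverses. The 2025 panel's proposals skew toward applied research, which has a lower base rate.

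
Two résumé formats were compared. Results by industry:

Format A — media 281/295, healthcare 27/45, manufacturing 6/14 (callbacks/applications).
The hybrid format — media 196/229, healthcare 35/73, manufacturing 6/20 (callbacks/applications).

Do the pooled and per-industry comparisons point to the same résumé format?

Yes

Media: Format A 281/295 = 95.3%, the hybrid format 196/229 = 85.6% → Format A
Healthcare: Format A 27/45 = 60.0%, the hybrid format 35/73 = 47.9% → Format A
Manufacturing: Format A 6/14 = 42.9%, the hybrid format 6/20 = 30.0% → Format A
Overall: Format A 314/354 = 88.7%, the hybrid format 237/322 = 73.6% → Format A
Format A wins overall and in every industry group — no reversal.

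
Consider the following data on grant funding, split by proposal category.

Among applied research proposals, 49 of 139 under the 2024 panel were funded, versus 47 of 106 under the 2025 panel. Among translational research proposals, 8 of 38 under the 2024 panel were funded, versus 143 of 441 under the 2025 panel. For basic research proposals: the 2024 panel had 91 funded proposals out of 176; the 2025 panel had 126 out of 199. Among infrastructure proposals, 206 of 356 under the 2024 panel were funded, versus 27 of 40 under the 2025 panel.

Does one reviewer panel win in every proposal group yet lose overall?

Yes

Applied research: the 2024 panel 49/139 = 35.3%, the 2025 panel 47/106 = 44.3% → the 2025 panel
Translational research: the 2024 panel 8/38 = 21.1%, the 2025 panel 143/441 = 32.4% → the 2025 panel
Basic research: the 2024 panel 91/176 = 51.7%, the 2025 panel 126/199 = 63.3% → the 2025 panel
Infrastructure: the 2024 panel 206/356 = 57.9%, the 2025 panel 27/40 = 67.5% → the 2025 panel
Overall: the 2024 panel 354/709 = 49.9%, the 2025 panel 343/786 = 43.6% → the 2024 panel
The 2025 panel wins each proposal group but the 2024 panel wins overall — the comparison reverses. The 2025 panel's proposals skew toward translational research, which has a lower base rate.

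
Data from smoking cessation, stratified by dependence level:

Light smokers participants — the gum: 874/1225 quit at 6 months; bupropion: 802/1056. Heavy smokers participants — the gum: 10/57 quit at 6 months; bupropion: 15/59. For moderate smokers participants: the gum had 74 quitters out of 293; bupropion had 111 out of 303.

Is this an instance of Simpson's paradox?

Light smokers: the gum 874/1225 = 71.3%, bupropion 802/1056 = 75.9% → bupropion
Heavy smokers: the gum 10/57 = 17.5%, bupropion 15/59 = 25.4% → bupropion
Moderate smokers: the gum 74/293 = 25.3%, bupropion 111/303 = 36.6% → bupropion
Overall: the gum 958/1575 = 60.8%, bupropion 928/1418 = 65.4% → bupropion
Bupropion wins overall and in every dependence group — no reversal.

No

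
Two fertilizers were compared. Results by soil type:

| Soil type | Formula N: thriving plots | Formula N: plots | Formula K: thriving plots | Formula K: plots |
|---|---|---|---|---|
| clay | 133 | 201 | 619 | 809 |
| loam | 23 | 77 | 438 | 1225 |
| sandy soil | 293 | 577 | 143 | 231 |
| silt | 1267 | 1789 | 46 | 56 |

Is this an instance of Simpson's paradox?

Clay: Formula N 133/201 = 66.2%, Formula K 619/809 = 76.5% → Formula K
Loam: Formula N 23/77 = 29.9%, Formula K 438/1225 = 35.8% → Formula K
Sandy soil: Formula N 293/577 = 50.8%, Formula K 143/231 = 61.9% → Formula K
Silt: Formula N 1267/1789 = 70.8%, Formula K 46/56 = 82.1% → Formula K
Overall: Formula N 1716/2644 = 64.9%, Formula K 1246/2321 = 53.7% → Formula N
Formula K wins each soil group but Formula N wins overall — the comparison reverses. Formula K's plots skew toward loam, which has a lower base rate.

Yes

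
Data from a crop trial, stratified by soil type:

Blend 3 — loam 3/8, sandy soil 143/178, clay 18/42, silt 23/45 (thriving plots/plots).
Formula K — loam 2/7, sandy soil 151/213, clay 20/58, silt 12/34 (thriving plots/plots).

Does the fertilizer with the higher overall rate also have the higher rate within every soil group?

Yes

Loam: Blend 3 3/8 = 37.5%, Formula K 2/7 = 28.6% → Blend 3
Sandy soil: Blend 3 143/178 = 80.3%, Formula K 151/213 = 70.9% → Blend 3
Clay: Blend 3 18/42 = 42.9%, Formula K 20/58 = 34.5% → Blend 3
Silt: Blend 3 23/45 = 51.1%, Formula K 12/34 = 35.3% → Blend 3
Overall: Blend 3 187/273 = 68.5%, Formula K 185/312 = 59.3% → Blend 3
Blend 3 wins overall and in every soil group — no reversal.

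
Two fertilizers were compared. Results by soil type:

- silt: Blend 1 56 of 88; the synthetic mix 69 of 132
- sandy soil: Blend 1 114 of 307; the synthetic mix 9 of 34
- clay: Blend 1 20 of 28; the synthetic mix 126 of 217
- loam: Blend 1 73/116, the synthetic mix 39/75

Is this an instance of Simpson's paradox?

Silt: Blend 1 56/88 = 63.6%, the synthetic mix 69/132 = 52.3% → Blend 1
Sandy soil: Blend 1 114/307 = 37.1%, the synthetic mix 9/34 = 26.5% → Blend 1
Clay: Blend 1 20/28 = 71.4%, the synthetic mix 126/217 = 58.1% → Blend 1
Loam: Blend 1 73/116 = 62.9%, the synthetic mix 39/75 = 52.0% → Blend 1
Overall: Blend 1 263/539 = 48.8%, the synthetic mix 243/458 = 53.1% → the synthetic mix
Blend 1 wins each soil group but the synthetic mix wins overall — the comparison reverses. Blend 1's plots skew toward sandy soil, which has a lower base rate.

Yes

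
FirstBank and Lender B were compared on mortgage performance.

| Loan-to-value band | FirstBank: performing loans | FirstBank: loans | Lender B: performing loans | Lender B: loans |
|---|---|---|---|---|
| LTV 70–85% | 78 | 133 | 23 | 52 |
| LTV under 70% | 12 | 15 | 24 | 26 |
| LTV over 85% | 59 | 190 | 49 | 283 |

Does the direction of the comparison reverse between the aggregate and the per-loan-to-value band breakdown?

No

LTV 70–85%: FirstBank 78/133 = 58.6%, Lender B 23/52 = 44.2% → FirstBank
LTV under 70%: FirstBank 12/15 = 80.0%, Lender B 24/26 = 92.3% → Lender B
LTV over 85%: FirstBank 59/190 = 31.1%, Lender B 49/283 = 17.3% → FirstBank
Overall: FirstBank 149/338 = 44.1%, Lender B 96/361 = 26.6% → FirstBank
Neither sweeps: FirstBank wins 2 of 3 groups, Lender B wins 1. FirstBank wins overall but not every group — no Simpson reversal.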